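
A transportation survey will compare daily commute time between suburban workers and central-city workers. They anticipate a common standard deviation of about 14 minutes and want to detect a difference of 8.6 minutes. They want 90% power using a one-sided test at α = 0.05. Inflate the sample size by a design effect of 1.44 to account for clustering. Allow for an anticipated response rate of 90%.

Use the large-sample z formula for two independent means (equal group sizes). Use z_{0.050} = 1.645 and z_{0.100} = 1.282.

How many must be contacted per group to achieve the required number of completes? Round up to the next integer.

n = (z_α + z_β)² · (σ₁² + σ₂²) / δ²
  = (1.645 + 1.282)² · (2·14² = 392) / 8.6²
  = 8.5673 · 392 / 73.96
  = 45.41
Design effect: 1.44 × 45.41 = 65.39.
Adjust for 90% response: 65.39 / 0.90 = 72.65.
Round up → n = 73 per group.

n = 73 per group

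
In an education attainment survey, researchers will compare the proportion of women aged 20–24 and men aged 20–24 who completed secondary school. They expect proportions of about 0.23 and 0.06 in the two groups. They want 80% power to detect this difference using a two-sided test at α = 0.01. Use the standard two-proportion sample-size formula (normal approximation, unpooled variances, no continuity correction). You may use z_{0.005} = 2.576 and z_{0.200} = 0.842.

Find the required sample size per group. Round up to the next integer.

n = 95 per group

n = (z_{α/2} + z_β)² · [p₁(1−p₁) + p₂(1−p₂)] / (p₁ − p₂)²
  = (2.576 + 0.842)² · (0.23·0.77 + 0.06·0.94) / (0.17)²
  = (3.418)² · (0.1771 + 0.0564) / 0.0289
  = 11.6827 · 0.2335 / 0.0289
  = 94.39
Round up → n = 95 per group.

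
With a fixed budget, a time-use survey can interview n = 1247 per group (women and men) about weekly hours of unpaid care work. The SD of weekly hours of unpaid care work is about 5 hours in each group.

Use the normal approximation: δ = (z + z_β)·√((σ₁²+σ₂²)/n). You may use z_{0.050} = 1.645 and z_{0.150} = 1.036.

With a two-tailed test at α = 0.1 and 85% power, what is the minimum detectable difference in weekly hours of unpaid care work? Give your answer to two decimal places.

Minimum detectable difference ≈ 0.54 hours

δ = (z_{α/2} + z_β) · √((σ₁²+σ₂²)/n)
  = (1.645 + 1.036) · √(50/1247)
  = 2.681 · √0.0401
  = 2.681 · 0.2002
  = 0.5368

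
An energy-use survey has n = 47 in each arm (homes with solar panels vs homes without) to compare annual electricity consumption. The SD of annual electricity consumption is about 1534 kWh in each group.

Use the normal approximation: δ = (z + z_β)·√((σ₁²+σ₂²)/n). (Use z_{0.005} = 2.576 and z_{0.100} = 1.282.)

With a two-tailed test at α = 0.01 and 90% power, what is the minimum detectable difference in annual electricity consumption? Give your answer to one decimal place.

Minimum detectable difference ≈ 1220.8 kWh

δ = (z_{α/2} + z_β) · √((σ₁²+σ₂²)/n)
  = (2.576 + 1.282) · √(4706312/47)
  = 3.858 · √100134.3
  = 3.858 · 316.4400
  = 1220.8257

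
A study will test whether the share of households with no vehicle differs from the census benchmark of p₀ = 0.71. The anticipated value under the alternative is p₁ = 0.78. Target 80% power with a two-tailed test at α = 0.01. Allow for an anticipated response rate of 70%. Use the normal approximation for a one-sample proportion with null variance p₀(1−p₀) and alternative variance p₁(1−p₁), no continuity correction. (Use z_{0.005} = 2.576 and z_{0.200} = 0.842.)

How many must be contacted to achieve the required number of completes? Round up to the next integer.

n = [z_{α/2}·√(p₀q₀) + z_β·√(p₁q₁)]² / (p₁ − p₀)²
  = [2.576·√(0.71·0.29) + 0.842·√(0.78·0.22)]² / (0.07)²
  = [2.576·0.4538 + 0.842·0.4142]² / 0.0049
  = [1.5177]² / 0.0049
  = 470.08
Adjust for 70% response: 470.08 / 0.70 = 671.54.
Round up → n = 672.

n = 672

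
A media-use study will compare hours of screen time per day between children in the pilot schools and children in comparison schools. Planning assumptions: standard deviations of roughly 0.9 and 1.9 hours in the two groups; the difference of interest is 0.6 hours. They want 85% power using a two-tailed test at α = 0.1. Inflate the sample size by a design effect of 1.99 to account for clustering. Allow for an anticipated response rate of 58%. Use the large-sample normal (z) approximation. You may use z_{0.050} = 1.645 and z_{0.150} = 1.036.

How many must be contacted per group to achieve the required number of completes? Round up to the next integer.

n = (z_{α/2} + z_β)² · (σ₁² + σ₂²) / δ²
  = (1.645 + 1.036)² · (0.9² + 1.9² = 4.42) / 0.6²
  = 7.1878 · 4.42 / 0.36
  = 88.25
Design effect: 1.99 × 88.25 = 175.62.
Adjust for 58% response: 175.62 / 0.58 = 302.79.
Round up → n = 303 per group.

n = 303 per group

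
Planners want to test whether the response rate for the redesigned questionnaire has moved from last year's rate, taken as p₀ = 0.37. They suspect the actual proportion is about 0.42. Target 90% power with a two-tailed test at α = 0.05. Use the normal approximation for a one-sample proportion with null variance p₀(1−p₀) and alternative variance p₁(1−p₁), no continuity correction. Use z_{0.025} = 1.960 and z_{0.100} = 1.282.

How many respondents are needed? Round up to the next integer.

n = [z_{α/2}·√(p₀q₀) + z_β·√(p₁q₁)]² / (p₁ − p₀)²
  = [1.960·√(0.37·0.63) + 1.282·√(0.42·0.58)]² / (0.05)²
  = [1.960·0.4828 + 1.282·0.4936]² / 0.0025
  = [1.5790]² / 0.0025
  = 997.34
Round up → n = 998.

n = 998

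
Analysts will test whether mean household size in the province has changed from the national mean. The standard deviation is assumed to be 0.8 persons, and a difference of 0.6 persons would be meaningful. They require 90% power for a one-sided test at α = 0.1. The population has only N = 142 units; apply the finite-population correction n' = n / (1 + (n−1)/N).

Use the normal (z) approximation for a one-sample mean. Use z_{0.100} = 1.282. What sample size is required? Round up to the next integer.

n = 11

n = (z_α + z_β)² · σ² / δ²
  = (1.282 + 1.282)² · 0.8² / 0.6²
  = 6.5741 · 0.64 / 0.36
  = 11.69
Finite-population correction (N = 142): 11.69 / (1 + (11.69 − 1)/142) = 10.87.
Round up → n = 11.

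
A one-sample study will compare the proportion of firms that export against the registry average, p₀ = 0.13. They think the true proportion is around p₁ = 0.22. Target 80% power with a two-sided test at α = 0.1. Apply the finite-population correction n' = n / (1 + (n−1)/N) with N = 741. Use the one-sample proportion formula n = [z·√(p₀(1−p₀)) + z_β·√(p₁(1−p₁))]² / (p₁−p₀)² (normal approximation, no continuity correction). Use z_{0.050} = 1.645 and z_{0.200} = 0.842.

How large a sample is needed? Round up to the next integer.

n = [z_{α/2}·√(p₀q₀) + z_β·√(p₁q₁)]² / (p₁ − p₀)²
  = [1.645·√(0.13·0.87) + 0.842·√(0.22·0.78)]² / (0.09)²
  = [1.645·0.3363 + 0.842·0.4142]² / 0.0081
  = [0.9020]² / 0.0081
  = 100.45
Finite-population correction (N = 741): 100.45 / (1 + (100.45 − 1)/741) = 88.56.
Round up → n = 89.

n = 89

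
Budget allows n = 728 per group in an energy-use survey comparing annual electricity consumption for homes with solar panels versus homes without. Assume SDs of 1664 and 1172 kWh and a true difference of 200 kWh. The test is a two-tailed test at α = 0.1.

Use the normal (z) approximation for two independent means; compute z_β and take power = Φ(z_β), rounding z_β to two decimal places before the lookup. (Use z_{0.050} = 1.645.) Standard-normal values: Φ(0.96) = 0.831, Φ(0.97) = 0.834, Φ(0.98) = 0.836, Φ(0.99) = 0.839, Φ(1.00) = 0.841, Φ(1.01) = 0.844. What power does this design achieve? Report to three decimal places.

Power ≈ 0.844

z_β = δ·√(n/(σ₁²+σ₂²)) − z_{α/2}
    = 200 · √(728/4142480) − 1.645
    = 200 · 0.01326 − 1.645
    = 2.6513 − 1.645 = 1.0063 → 1.01
Power = Φ(1.01) = 0.844.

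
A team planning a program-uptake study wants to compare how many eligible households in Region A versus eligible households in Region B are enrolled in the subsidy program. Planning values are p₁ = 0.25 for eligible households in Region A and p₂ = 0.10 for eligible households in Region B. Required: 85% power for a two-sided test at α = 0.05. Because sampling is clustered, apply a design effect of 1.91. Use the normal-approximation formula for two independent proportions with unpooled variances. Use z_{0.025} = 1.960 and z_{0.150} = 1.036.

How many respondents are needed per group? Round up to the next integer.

n = (z_{α/2} + z_β)² · [p₁(1−p₁) + p₂(1−p₂)] / (p₁ − p₂)²
  = (1.960 + 1.036)² · (0.25·0.75 + 0.10·0.90) / (0.15)²
  = (2.996)² · (0.1875 + 0.0900) / 0.0225
  = 8.9760 · 0.2775 / 0.0225
  = 110.70
Design effect: 1.91 × 110.70 = 211.45.
Round up → n = 212 per group.

n = 212 per group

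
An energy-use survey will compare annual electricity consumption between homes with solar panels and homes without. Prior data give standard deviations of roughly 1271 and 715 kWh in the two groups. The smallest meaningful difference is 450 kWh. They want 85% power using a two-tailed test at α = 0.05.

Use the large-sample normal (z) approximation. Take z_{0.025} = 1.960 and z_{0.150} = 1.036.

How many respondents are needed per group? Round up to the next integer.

n = (z_{α/2} + z_β)² · (σ₁² + σ₂²) / δ²
  = (1.960 + 1.036)² · (1271² + 715² = 2126666) / 450²
  = 8.9760 · 2126666 / 202500
  = 94.27
Round up → n = 95 per group.

n = 95 per group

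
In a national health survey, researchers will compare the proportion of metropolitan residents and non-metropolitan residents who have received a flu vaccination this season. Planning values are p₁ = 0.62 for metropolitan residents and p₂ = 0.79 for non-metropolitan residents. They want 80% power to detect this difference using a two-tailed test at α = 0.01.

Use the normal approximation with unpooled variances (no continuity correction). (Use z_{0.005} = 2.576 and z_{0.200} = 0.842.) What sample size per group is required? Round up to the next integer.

n = (z_{α/2} + z_β)² · [p₁(1−p₁) + p₂(1−p₂)] / (p₁ − p₂)²
  = (2.576 + 0.842)² · (0.62·0.38 + 0.79·0.21) / (-0.17)²
  = (3.418)² · (0.2356 + 0.1659) / 0.0289
  = 11.6827 · 0.4015 / 0.0289
  = 162.30
Round up → n = 163 per group.

n = 163 per group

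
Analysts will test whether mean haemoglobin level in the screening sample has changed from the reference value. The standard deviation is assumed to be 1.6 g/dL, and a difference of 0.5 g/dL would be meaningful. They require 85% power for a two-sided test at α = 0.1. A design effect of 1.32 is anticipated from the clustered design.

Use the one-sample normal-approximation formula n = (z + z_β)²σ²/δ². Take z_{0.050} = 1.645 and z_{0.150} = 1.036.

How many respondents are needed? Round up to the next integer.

n = 98

n = (z_{α/2} + z_β)² · σ² / δ²
  = (1.645 + 1.036)² · 1.6² / 0.5²
  = 7.1878 · 2.56 / 0.25
  = 73.60
Design effect: 1.32 × 73.60 = 97.16.
Round up → n = 98.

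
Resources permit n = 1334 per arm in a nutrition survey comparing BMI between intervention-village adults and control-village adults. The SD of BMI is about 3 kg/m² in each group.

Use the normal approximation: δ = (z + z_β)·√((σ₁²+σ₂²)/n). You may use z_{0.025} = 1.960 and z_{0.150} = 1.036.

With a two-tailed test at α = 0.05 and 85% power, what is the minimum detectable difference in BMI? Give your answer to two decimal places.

δ = (z_{α/2} + z_β) · √((σ₁²+σ₂²)/n)
  = (1.960 + 1.036) · √(18/1334)
  = 2.996 · √0.01349
  = 2.996 · 0.1162
  = 0.3480

Minimum detectable difference ≈ 0.35 kg/m²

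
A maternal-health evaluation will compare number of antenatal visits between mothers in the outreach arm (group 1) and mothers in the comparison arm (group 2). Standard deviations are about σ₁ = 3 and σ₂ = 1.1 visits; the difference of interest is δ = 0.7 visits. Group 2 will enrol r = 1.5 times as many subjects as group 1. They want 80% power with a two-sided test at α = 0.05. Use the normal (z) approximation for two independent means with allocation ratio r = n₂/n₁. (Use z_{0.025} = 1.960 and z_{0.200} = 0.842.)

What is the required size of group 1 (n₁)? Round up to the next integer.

n₁ = 158

n₁ = (z_{α/2} + z_β)² · (σ₁² + σ₂²/r) / δ²
   = (1.960 + 0.842)² · (3² + 1.1²/1.5) / 0.7²
   = 7.8512 · (9 + 0.80667) / 0.49
   = 7.8512 · 9.8067 / 0.49
   = 157.13
Round up → n₁ = 158; n₂ = r·n₁ = 1.5 × 158 = 237.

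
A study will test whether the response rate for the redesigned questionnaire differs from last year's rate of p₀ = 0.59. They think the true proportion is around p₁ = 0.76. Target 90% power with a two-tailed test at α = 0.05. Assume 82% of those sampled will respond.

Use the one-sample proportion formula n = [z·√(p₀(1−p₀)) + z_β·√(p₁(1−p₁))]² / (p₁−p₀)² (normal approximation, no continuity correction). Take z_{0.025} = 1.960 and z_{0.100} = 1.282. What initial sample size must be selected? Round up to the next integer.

n = 97

n = [z_{α/2}·√(p₀q₀) + z_β·√(p₁q₁)]² / (p₁ − p₀)²
  = [1.960·√(0.59·0.41) + 1.282·√(0.76·0.24)]² / (0.17)²
  = [1.960·0.4918 + 1.282·0.4271]² / 0.0289
  = [1.5115]² / 0.0289
  = 79.05
Adjust for 82% response: 79.05 / 0.82 = 96.41.
Round up → n = 97.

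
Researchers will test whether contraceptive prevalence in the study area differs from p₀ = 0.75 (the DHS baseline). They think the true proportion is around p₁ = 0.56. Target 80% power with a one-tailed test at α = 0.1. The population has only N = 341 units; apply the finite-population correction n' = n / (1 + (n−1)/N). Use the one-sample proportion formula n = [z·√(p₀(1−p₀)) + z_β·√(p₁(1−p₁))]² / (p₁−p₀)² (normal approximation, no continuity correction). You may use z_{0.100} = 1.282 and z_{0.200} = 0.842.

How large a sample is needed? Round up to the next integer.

n = [z_α·√(p₀q₀) + z_β·√(p₁q₁)]² / (p₁ − p₀)²
  = [1.282·√(0.75·0.25) + 0.842·√(0.56·0.44)]² / (-0.19)²
  = [1.282·0.4330 + 0.842·0.4964]² / 0.0361
  = [0.9731]² / 0.0361
  = 26.23
Finite-population correction (N = 341): 26.23 / (1 + (26.23 − 1)/341) = 24.42.
Round up → n = 25.

n = 25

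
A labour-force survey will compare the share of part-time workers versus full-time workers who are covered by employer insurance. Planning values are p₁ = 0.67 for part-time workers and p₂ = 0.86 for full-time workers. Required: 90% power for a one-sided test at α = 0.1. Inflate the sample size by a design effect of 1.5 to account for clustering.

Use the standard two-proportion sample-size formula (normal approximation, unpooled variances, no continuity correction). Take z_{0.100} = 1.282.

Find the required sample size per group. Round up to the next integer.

n = (z_α + z_β)² · [p₁(1−p₁) + p₂(1−p₂)] / (p₁ − p₂)²
  = (1.282 + 1.282)² · (0.67·0.33 + 0.86·0.14) / (-0.19)²
  = (2.564)² · (0.2211 + 0.1204) / 0.0361
  = 6.5741 · 0.3415 / 0.0361
  = 62.19
Design effect: 1.5 × 62.19 = 93.28.
Round up → n = 94 per group.

n = 94 per group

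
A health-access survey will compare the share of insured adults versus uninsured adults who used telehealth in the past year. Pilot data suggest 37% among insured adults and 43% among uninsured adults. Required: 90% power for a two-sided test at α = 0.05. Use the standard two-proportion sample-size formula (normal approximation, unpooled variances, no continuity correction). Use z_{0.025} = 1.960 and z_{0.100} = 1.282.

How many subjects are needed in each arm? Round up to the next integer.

n = (z_{α/2} + z_β)² · [p₁(1−p₁) + p₂(1−p₂)] / (p₁ − p₂)²
  = (1.960 + 1.282)² · (0.37·0.63 + 0.43·0.57) / (-0.06)²
  = (3.242)² · (0.2331 + 0.2451) / 0.0036
  = 10.5106 · 0.4782 / 0.0036
  = 1396.15
Round up → n = 1397 per group.

n = 1397 per group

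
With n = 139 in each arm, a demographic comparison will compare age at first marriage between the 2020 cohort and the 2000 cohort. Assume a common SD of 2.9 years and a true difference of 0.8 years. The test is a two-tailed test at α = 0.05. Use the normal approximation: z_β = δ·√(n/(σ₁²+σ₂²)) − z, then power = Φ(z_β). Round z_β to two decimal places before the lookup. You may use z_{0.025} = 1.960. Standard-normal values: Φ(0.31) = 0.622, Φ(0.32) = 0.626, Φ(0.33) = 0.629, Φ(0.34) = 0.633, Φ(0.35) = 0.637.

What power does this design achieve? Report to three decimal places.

Power ≈ 0.633

z_β = δ·√(n/(σ₁²+σ₂²)) − z_{α/2}
    = 0.8 · √(139/16.82) − 1.960
    = 0.8 · 2.87471 − 1.960
    = 2.2998 − 1.960 = 0.3398 → 0.34
Power = Φ(0.34) = 0.633.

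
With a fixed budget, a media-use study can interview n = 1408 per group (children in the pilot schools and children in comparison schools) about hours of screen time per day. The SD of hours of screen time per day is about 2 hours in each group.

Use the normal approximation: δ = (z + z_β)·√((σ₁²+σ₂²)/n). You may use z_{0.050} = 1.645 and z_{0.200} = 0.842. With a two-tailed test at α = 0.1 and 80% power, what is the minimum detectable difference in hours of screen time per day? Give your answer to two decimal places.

δ = (z_{α/2} + z_β) · √((σ₁²+σ₂²)/n)
  = (1.645 + 0.842) · √(8/1408)
  = 2.487 · √0.00568
  = 2.487 · 0.0754
  = 0.1875

Minimum detectable difference ≈ 0.19 hours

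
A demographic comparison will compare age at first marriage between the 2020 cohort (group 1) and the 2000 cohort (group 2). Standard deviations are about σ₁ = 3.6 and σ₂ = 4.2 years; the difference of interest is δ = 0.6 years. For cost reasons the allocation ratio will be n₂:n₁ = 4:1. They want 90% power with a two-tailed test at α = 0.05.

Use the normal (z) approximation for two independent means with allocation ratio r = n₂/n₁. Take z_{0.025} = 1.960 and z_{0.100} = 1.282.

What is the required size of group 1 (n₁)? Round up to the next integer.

n₁ = 508

n₁ = (z_{α/2} + z_β)² · (σ₁² + σ₂²/r) / δ²
   = (1.960 + 1.282)² · (3.6² + 4.2²/4) / 0.6²
   = 10.5106 · (12.96 + 4.41) / 0.36
   = 10.5106 · 17.37 / 0.36
   = 507.13
Round up → n₁ = 508; n₂ = r·n₁ = 4 × 508 = 2032.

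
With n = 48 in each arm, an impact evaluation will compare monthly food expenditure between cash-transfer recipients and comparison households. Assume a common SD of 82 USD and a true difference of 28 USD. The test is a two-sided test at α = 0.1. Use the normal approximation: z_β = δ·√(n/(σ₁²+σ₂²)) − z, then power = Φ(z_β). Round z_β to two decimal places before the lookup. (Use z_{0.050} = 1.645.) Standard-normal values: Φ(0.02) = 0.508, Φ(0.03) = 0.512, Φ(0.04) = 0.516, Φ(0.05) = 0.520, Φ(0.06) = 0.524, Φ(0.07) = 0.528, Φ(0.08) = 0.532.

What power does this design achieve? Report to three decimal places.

z_β = δ·√(n/(σ₁²+σ₂²)) − z_{α/2}
    = 28 · √(48/13448) − 1.645
    = 28 · 0.05974 − 1.645
    = 1.6728 − 1.645 = 0.0278 → 0.03
Power = Φ(0.03) = 0.512.

Power ≈ 0.512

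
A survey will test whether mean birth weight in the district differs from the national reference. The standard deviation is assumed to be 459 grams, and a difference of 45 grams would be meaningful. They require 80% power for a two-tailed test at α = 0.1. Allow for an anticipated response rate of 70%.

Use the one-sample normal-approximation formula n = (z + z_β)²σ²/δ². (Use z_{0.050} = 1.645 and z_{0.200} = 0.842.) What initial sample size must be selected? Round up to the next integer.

n = (z_{α/2} + z_β)² · σ² / δ²
  = (1.645 + 0.842)² · 459² / 45²
  = 6.1852 · 210681 / 2025
  = 643.50
Adjust for 70% response: 643.50 / 0.70 = 919.29.
Round up → n = 920.

n = 920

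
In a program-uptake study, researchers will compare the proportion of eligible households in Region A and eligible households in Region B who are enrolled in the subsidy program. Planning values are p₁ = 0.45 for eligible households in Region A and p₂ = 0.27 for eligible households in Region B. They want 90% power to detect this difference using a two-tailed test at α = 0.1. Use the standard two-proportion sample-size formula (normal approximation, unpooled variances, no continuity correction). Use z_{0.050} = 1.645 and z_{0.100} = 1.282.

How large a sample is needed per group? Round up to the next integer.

n = 118 per group

n = (z_{α/2} + z_β)² · [p₁(1−p₁) + p₂(1−p₂)] / (p₁ − p₂)²
  = (1.645 + 1.282)² · (0.45·0.55 + 0.27·0.73) / (0.18)²
  = (2.927)² · (0.2475 + 0.1971) / 0.0324
  = 8.5673 · 0.4446 / 0.0324
  = 117.56
Round up → n = 118 per group.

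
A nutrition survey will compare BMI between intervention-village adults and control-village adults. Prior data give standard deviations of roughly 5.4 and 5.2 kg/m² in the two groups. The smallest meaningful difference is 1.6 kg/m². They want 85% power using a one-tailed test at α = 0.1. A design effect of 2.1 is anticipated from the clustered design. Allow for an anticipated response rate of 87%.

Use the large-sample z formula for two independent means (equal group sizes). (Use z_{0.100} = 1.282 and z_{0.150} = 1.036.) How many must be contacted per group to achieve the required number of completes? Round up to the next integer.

n = 285 per group

n = (z_α + z_β)² · (σ₁² + σ₂²) / δ²
  = (1.282 + 1.036)² · (5.4² + 5.2² = 56.2) / 1.6²
  = 5.3731 · 56.2 / 2.56
  = 117.96
Design effect: 2.1 × 117.96 = 247.71.
Adjust for 87% response: 247.71 / 0.87 = 284.72.
Round up → n = 285 per group.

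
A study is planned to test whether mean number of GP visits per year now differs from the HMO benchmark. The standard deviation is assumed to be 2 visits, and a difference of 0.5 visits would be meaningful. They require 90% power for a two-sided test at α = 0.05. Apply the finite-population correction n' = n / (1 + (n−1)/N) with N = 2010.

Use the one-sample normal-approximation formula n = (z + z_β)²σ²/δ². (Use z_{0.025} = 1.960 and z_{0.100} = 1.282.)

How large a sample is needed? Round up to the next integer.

n = (z_{α/2} + z_β)² · σ² / δ²
  = (1.960 + 1.282)² · 2² / 0.5²
  = 10.5106 · 4 / 0.25
  = 168.17
Finite-population correction (N = 2010): 168.17 / (1 + (168.17 − 1)/2010) = 155.26.
Round up → n = 156.

n = 156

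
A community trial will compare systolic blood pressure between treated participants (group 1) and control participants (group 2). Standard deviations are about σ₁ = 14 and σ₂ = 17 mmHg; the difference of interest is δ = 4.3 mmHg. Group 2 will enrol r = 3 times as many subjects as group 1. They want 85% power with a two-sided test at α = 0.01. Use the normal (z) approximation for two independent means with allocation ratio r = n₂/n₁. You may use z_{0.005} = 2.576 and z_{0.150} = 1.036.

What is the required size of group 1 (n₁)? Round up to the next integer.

n₁ = (z_{α/2} + z_β)² · (σ₁² + σ₂²/r) / δ²
   = (2.576 + 1.036)² · (14² + 17²/3) / 4.3²
   = 13.0465 · (196 + 96.3333) / 18.49
   = 13.0465 · 292.3333 / 18.49
   = 206.27
Round up → n₁ = 207; n₂ = r·n₁ = 3 × 207 = 621.

n₁ = 207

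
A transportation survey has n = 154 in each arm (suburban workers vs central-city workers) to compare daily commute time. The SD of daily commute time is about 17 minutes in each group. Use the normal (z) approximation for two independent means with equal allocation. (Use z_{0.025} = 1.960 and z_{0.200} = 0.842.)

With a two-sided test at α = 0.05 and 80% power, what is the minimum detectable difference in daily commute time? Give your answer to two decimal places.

δ = (z_{α/2} + z_β) · √((σ₁²+σ₂²)/n)
  = (1.960 + 0.842) · √(578/154)
  = 2.802 · √3.7532
  = 2.802 · 1.9373
  = 5.4284

Minimum detectable difference ≈ 5.43 minutes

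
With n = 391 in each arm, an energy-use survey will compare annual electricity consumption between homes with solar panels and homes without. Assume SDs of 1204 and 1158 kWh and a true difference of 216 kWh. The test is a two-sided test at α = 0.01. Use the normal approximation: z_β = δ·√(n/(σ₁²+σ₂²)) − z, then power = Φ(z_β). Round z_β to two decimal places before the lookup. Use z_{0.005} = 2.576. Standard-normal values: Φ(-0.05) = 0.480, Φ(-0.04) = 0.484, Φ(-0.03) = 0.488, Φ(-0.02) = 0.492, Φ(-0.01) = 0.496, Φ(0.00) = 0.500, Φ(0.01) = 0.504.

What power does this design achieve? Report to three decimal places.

z_β = δ·√(n/(σ₁²+σ₂²)) − z_{α/2}
    = 216 · √(391/2790580) − 2.576
    = 216 · 0.01184 − 2.576
    = 2.5568 − 2.576 = -0.0192 → -0.02
Power = Φ(-0.02) = 0.492.

Power ≈ 0.492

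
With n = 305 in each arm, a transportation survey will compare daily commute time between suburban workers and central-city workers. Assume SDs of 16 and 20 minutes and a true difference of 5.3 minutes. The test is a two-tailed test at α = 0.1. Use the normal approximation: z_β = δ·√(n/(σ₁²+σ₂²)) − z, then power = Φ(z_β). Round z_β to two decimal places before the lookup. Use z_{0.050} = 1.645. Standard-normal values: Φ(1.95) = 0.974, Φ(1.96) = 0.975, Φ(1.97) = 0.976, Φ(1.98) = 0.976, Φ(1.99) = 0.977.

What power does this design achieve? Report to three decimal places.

Power ≈ 0.976

z_β = δ·√(n/(σ₁²+σ₂²)) − z_{α/2}
    = 5.3 · √(305/656) − 1.645
    = 5.3 · 0.68186 − 1.645
    = 3.6139 − 1.645 = 1.9689 → 1.97
Power = Φ(1.97) = 0.976.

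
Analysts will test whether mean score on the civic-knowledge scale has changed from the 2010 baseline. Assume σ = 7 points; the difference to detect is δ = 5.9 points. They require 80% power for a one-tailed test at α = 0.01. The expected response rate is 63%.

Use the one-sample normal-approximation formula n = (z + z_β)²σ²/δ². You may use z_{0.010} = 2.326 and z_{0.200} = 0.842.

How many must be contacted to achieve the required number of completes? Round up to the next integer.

n = 23

n = (z_α + z_β)² · σ² / δ²
  = (2.326 + 0.842)² · 7² / 5.9²
  = 10.0362 · 49 / 34.81
  = 14.13
Adjust for 63% response: 14.13 / 0.63 = 22.42.
Round up → n = 23.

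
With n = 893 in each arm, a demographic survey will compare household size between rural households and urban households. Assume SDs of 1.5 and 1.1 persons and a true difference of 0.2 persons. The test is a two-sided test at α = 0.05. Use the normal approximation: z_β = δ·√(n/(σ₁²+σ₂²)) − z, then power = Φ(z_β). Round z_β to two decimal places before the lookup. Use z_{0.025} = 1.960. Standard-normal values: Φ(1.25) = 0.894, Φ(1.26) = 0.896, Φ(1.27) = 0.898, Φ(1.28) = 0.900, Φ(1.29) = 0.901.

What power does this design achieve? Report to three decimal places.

z_β = δ·√(n/(σ₁²+σ₂²)) − z_{α/2}
    = 0.2 · √(893/3.46) − 1.960
    = 0.2 · 16.06526 − 1.960
    = 3.2131 − 1.960 = 1.2531 → 1.25
Power = Φ(1.25) = 0.894.

Power ≈ 0.894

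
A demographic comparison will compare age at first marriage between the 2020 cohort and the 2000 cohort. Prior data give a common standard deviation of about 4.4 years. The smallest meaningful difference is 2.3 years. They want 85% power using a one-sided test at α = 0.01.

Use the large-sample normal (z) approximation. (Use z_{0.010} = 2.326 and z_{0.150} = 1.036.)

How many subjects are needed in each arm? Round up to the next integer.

n = 83 per group

n = (z_α + z_β)² · (σ₁² + σ₂²) / δ²
  = (2.326 + 1.036)² · (2·4.4² = 38.72) / 2.3²
  = 11.3030 · 38.72 / 5.29
  = 82.73
Round up → n = 83 per group.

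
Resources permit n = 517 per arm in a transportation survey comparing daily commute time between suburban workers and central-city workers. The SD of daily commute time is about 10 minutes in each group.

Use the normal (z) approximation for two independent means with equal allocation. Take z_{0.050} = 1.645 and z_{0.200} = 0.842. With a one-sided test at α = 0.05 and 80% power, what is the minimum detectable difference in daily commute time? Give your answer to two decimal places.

Minimum detectable difference ≈ 1.55 minutes

δ = (z_α + z_β) · √((σ₁²+σ₂²)/n)
  = (1.645 + 0.842) · √(200/517)
  = 2.487 · √0.38685
  = 2.487 · 0.6220
  = 1.5468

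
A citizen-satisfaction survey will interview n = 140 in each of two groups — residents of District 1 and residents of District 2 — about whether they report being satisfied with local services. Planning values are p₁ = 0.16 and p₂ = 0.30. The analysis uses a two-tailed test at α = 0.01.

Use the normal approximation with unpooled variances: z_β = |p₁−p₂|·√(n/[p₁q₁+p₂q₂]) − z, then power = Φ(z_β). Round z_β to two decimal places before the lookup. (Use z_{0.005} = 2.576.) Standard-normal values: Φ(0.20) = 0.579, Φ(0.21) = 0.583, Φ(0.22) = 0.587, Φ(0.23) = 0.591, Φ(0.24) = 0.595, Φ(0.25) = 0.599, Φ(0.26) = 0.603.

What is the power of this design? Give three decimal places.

Power ≈ 0.599

z_β = |p₁−p₂|·√(n/[p₁q₁+p₂q₂]) − z_{α/2}
    = 0.14 · √(140/0.3444) − 2.576
    = 0.14 · 20.1619 − 2.576
    = 2.8227 − 2.576 = 0.2467 → 0.25
Power = Φ(0.25) = 0.599.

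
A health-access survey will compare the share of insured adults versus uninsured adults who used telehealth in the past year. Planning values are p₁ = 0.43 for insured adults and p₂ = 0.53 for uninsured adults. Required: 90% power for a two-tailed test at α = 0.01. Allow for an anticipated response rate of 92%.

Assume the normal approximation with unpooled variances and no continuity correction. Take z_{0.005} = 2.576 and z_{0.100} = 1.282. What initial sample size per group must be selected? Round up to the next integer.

n = 800 per group

n = (z_{α/2} + z_β)² · [p₁(1−p₁) + p₂(1−p₂)] / (p₁ − p₂)²
  = (2.576 + 1.282)² · (0.43·0.57 + 0.53·0.47) / (-0.10)²
  = (3.858)² · (0.2451 + 0.2491) / 0.0100
  = 14.8842 · 0.4942 / 0.0100
  = 735.58
Adjust for 92% response: 735.58 / 0.92 = 799.54.
Round up → n = 800 per group.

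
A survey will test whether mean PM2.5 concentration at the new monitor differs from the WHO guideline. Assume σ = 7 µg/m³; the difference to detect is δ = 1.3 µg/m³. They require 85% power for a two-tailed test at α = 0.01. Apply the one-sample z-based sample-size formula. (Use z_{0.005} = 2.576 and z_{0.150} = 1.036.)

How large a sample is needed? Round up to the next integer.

n = 379

n = (z_{α/2} + z_β)² · σ² / δ²
  = (2.576 + 1.036)² · 7² / 1.3²
  = 13.0465 · 49 / 1.69
  = 378.27
Round up → n = 379.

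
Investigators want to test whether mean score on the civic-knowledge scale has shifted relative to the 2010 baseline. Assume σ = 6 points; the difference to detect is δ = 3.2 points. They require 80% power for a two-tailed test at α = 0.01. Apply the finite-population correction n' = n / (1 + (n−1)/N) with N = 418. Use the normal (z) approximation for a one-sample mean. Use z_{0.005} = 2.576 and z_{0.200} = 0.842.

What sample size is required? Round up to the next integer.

n = (z_{α/2} + z_β)² · σ² / δ²
  = (2.576 + 0.842)² · 6² / 3.2²
  = 11.6827 · 36 / 10.24
  = 41.07
Finite-population correction (N = 418): 41.07 / (1 + (41.07 − 1)/418) = 37.48.
Round up → n = 38.

n = 38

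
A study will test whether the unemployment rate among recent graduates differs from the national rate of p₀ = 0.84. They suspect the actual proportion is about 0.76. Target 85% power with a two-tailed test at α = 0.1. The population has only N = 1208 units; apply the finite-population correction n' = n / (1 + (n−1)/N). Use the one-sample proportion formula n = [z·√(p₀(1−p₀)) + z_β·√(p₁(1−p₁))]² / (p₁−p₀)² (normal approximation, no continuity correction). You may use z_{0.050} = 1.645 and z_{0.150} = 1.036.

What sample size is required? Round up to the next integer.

n = 150

n = [z_{α/2}·√(p₀q₀) + z_β·√(p₁q₁)]² / (p₁ − p₀)²
  = [1.645·√(0.84·0.16) + 1.036·√(0.76·0.24)]² / (-0.08)²
  = [1.645·0.3666 + 1.036·0.4271]² / 0.0064
  = [1.0455]² / 0.0064
  = 170.80
Finite-population correction (N = 1208): 170.80 / (1 + (170.80 − 1)/1208) = 149.75.
Round up → n = 150.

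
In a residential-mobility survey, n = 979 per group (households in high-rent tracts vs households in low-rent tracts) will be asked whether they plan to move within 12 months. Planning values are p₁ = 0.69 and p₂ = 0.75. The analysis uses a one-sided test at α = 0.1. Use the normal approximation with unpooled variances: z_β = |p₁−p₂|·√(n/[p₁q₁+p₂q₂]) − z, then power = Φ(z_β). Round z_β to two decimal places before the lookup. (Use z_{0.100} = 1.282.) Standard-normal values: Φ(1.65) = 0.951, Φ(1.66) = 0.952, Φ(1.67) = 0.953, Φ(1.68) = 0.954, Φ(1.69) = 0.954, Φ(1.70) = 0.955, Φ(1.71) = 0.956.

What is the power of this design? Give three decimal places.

z_β = |p₁−p₂|·√(n/[p₁q₁+p₂q₂]) − z_α
    = 0.06 · √(979/0.4014) − 1.282
    = 0.06 · 49.3859 − 1.282
    = 2.9632 − 1.282 = 1.6812 → 1.68
Power = Φ(1.68) = 0.954.

Power ≈ 0.954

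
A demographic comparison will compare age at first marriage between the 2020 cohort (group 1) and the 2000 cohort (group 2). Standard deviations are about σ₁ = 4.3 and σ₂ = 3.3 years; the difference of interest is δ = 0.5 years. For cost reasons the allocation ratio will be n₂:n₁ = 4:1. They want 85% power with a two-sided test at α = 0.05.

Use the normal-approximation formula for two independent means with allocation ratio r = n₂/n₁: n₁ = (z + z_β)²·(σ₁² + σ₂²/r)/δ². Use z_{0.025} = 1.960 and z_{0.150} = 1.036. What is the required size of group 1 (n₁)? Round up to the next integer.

n₁ = 762

n₁ = (z_{α/2} + z_β)² · (σ₁² + σ₂²/r) / δ²
   = (1.960 + 1.036)² · (4.3² + 3.3²/4) / 0.5²
   = 8.9760 · (18.49 + 2.7225) / 0.25
   = 8.9760 · 21.2125 / 0.25
   = 761.61
Round up → n₁ = 762; n₂ = r·n₁ = 4 × 762 = 3048.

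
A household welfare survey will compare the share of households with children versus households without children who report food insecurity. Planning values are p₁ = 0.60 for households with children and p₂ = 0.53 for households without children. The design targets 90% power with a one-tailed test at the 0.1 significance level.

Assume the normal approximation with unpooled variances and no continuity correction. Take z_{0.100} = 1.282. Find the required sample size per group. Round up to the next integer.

n = 657 per group

n = (z_α + z_β)² · [p₁(1−p₁) + p₂(1−p₂)] / (p₁ − p₂)²
  = (1.282 + 1.282)² · (0.60·0.40 + 0.53·0.47) / (0.07)²
  = (2.564)² · (0.2400 + 0.2491) / 0.0049
  = 6.5741 · 0.4891 / 0.0049
  = 656.20
Round up → n = 657 per group.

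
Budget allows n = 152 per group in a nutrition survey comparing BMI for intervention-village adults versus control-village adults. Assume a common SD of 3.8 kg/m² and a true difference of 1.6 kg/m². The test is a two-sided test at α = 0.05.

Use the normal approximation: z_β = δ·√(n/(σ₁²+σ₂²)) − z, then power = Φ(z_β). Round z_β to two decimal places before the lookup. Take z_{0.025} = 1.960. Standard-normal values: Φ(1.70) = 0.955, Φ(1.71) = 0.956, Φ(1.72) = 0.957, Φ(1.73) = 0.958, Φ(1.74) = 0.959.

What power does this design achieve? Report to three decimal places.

z_β = δ·√(n/(σ₁²+σ₂²)) − z_{α/2}
    = 1.6 · √(152/28.88) − 1.960
    = 1.6 · 2.29416 − 1.960
    = 3.6707 − 1.960 = 1.7107 → 1.71
Power = Φ(1.71) = 0.956.

Power ≈ 0.956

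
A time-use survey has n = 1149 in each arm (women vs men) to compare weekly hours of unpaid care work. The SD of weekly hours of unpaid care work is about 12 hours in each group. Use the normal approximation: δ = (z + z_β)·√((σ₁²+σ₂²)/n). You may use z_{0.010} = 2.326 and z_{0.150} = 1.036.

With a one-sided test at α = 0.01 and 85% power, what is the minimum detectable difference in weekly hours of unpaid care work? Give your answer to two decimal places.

δ = (z_α + z_β) · √((σ₁²+σ₂²)/n)
  = (2.326 + 1.036) · √(288/1149)
  = 3.362 · √0.25065
  = 3.362 · 0.5007
  = 1.6832

Minimum detectable difference ≈ 1.68 hours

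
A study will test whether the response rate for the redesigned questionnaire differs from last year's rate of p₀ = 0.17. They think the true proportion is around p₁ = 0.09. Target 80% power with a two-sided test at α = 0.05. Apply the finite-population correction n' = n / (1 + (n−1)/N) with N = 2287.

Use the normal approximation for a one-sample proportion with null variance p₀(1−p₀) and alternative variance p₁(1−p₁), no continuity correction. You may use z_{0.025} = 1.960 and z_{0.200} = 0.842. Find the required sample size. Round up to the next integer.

n = [z_{α/2}·√(p₀q₀) + z_β·√(p₁q₁)]² / (p₁ − p₀)²
  = [1.960·√(0.17·0.83) + 0.842·√(0.09·0.91)]² / (-0.08)²
  = [1.960·0.3756 + 0.842·0.2862]² / 0.0064
  = [0.9772]² / 0.0064
  = 149.21
Finite-population correction (N = 2287): 149.21 / (1 + (149.21 − 1)/2287) = 140.13.
Round up → n = 141.

n = 141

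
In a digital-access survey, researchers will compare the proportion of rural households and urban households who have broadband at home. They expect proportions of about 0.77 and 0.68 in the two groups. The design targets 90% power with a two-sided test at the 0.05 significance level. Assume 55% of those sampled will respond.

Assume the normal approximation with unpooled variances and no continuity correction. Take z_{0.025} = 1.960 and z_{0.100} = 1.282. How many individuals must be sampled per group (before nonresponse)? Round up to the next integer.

n = (z_{α/2} + z_β)² · [p₁(1−p₁) + p₂(1−p₂)] / (p₁ − p₂)²
  = (1.960 + 1.282)² · (0.77·0.23 + 0.68·0.32) / (0.09)²
  = (3.242)² · (0.1771 + 0.2176) / 0.0081
  = 10.5106 · 0.3947 / 0.0081
  = 512.16
Adjust for 55% response: 512.16 / 0.55 = 931.21.
Round up → n = 932 per group.

n = 932 per group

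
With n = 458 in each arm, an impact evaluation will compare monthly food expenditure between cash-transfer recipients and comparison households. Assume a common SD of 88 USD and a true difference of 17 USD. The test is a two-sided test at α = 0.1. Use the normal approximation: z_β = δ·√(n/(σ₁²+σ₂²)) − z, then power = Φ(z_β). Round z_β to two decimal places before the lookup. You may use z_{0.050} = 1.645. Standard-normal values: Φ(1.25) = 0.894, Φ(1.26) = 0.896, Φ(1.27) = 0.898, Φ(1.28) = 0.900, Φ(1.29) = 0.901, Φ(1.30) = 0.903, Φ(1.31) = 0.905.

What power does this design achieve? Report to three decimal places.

Power ≈ 0.900

z_β = δ·√(n/(σ₁²+σ₂²)) − z_{α/2}
    = 17 · √(458/15488) − 1.645
    = 17 · 0.17196 − 1.645
    = 2.9234 − 1.645 = 1.2784 → 1.28
Power = Φ(1.28) = 0.900.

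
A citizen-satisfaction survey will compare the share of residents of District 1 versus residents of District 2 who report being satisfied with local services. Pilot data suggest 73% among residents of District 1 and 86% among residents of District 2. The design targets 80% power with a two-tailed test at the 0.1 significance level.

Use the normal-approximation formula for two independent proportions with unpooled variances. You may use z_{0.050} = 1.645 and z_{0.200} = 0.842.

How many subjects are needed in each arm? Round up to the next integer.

n = 117 per group

n = (z_{α/2} + z_β)² · [p₁(1−p₁) + p₂(1−p₂)] / (p₁ − p₂)²
  = (1.645 + 0.842)² · (0.73·0.27 + 0.86·0.14) / (-0.13)²
  = (2.487)² · (0.1971 + 0.1204) / 0.0169
  = 6.1852 · 0.3175 / 0.0169
  = 116.20
Round up → n = 117 per group.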